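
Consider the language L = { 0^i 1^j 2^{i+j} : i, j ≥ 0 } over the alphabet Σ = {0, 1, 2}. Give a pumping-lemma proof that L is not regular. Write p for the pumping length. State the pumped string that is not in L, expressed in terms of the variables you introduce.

0^{p+k} 1^p 2^{2p}

Suppose for contradiction that L is regular, and let p be the pumping length.
Take w = 0^p 1^p 2^{2p} ∈ L (with i=j=p, i+j=2p), |w| = 4p ≥ p.
Write w = xyz as guaranteed by the lemma, with |xy| ≤ p and y is nonempty.
Since the first p symbols of w are all 0's and |xy| ≤ p, y lies entirely in the leading 0-block: y = 0^k for some k with 1 ≤ k ≤ p.
Consider xy^2z = 0^{p+k} 1^p 2^{2p}. Now the 0- and 1-counts sum to 2p+k, but the 2-count is 2p ≠ 2p+k. So xy^2z ∉ L.
Contradiction. Therefore L is not regular.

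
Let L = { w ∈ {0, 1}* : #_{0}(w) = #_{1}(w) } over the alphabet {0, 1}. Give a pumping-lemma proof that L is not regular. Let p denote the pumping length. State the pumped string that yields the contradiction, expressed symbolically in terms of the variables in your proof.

Assume L is regular; let p be its pumping constant.
Choose w = 0^p 1^p ∈ L with |w| = 2p ≥ p.
The pumping lemma gives a decomposition w = xyz where |xy| ≤ p and y is nonempty.
Because |xy| ≤ p and w begins with p copies of 0, we have y = 0^k with 1 ≤ k ≤ p.
Pump with i = 2: xy^2z = 0^{p+k} 1^p has p+k occurrences of 0 but only p of 1. Since k ≥ 1 the counts differ, so xy^2z ∉ L.
This contradicts the pumping lemma, so L is not regular.

0^{p+k} 1^p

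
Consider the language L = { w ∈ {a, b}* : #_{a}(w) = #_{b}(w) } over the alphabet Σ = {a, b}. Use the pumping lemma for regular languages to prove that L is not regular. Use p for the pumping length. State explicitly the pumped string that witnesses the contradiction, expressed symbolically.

Assume L is regular; let p be its pumping constant.
Choose w = a^p b^p ∈ L with |w| = 2p ≥ p.
The pumping lemma gives a decomposition w = xyz where |xy| ≤ p and y is nonempty.
Because |xy| ≤ p and w begins with p copies of a, we have y = a^k with 1 ≤ k ≤ p.
Pump with i = 2: xy^2z = a^{p+k} b^p has p+k occurrences of a but only p of b. Since k ≥ 1 the counts differ, so xy^2z ∉ L.
This contradicts the pumping lemma, so L is not regular.

a^{p+k} b^p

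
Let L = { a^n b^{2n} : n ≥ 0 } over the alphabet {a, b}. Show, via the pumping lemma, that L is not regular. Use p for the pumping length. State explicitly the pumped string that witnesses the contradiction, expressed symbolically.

Assume L is regular. Let p be the pumping length given by the pumping lemma.
Take w = a^p b^{2p}. Then w ∈ L and |w| = 3p ≥ p.
The pumping lemma gives a decomposition w = xyz where |xy| ≤ p and |y| ≥ 1.
Because |xy| ≤ p and w begins with p copies of a, we have y = a^k with 1 ≤ k ≤ p.
Pump with i = 2: xy^2z = a^{p+k} b^{2p}. For this to lie in L we would need 2p = 2(p+k), which forces k = 0. But k ≥ 1, so xy^2z ∉ L.
Contradiction. Therefore L is not regular.

a^{p+k} b^{2p}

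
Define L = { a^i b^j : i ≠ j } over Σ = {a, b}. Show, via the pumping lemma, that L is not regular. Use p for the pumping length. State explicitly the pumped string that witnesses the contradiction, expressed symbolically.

Assume L is regular; let p be its pumping constant.
Choose w = a^p b^{p+p!}. Since p ≠ p+p!, w ∈ L; and |w| ≥ p.
By the pumping lemma, w = xyz with |xy| ≤ p and |y| > 0.
The first p characters of w are a's, so xy (and hence y) consists only of a's. Write y = a^k, 1 ≤ k ≤ p.
Since 1 ≤ k ≤ p, k divides p!; set t = 1 + p!/k. Then xy^t z has p + (p!/k)·k = p + p! copies of a. Now the a-count equals the b-count, so i ≠ j fails. So xy^t z = a^{p+p!} b^{p+p!} ∉ L.
This is a contradiction; hence L is not regular.

a^{p+p!} b^{p+p!}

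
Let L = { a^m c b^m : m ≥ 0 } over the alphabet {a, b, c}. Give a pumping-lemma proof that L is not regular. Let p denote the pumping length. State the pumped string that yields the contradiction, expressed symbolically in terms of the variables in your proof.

a^{p+k} c b^p

Suppose for contradiction that L is regular, and let p be the pumping length.
Take w = a^p c b^p ∈ L with |w| = 2p+1 ≥ p.
The pumping lemma gives a decomposition w = xyz where |xy| ≤ p and y is nonempty.
The first p characters of w are a's, so xy (and hence y) consists only of a's. Write y = a^k, 1 ≤ k ≤ p.
Pump with i = 2: xy^2z = a^{p+k} c b^p, which would require p+k = p. But k ≥ 1, so xy^2z ∉ L.
This contradicts the pumping lemma, so L is not regular.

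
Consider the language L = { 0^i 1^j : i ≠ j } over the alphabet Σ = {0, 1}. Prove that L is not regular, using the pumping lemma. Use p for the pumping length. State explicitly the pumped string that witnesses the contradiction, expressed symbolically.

Toward a contradiction, assume L is regular with pumping length p.
Choose w = 0^p 1^{p+p!}. Since p ≠ p+p!, w ∈ L; and |w| ≥ p.
Write w = xyz as guaranteed by the lemma, with |xy| ≤ p and |y| ≥ 1.
The first p characters of w are 0's, so xy (and hence y) consists only of 0's. Write y = 0^k, 1 ≤ k ≤ p.
Since 1 ≤ k ≤ p, k divides p!; set t = 1 + p!/k. Then xy^t z has p + (p!/k)·k = p + p! copies of 0. Now the 0-count equals the 1-count, so i ≠ j fails. So xy^t z = 0^{p+p!} 1^{p+p!} ∉ L.
Contradiction. Therefore L is not regular.

0^{p+p!} 1^{p+p!}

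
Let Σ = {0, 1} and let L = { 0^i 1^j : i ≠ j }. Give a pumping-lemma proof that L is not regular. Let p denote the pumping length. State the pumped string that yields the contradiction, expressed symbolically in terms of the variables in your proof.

0^{p+p!} 1^{p+p!}

Suppose for contradiction that L is regular, and let p be the pumping length.
Choose w = 0^p 1^{p+p!}. Since p ≠ p+p!, w ∈ L; and |w| ≥ p.
By the pumping lemma, w = xyz with |xy| ≤ p and y is nonempty.
Because |xy| ≤ p and w begins with p copies of 0, we have y = 0^k with 1 ≤ k ≤ p.
Since 1 ≤ k ≤ p, k divides p!; set t = 1 + p!/k. Then xy^t z has p + (p!/k)·k = p + p! copies of 0. Now the 0-count equals the 1-count, so i ≠ j fails. So xy^t z = 0^{p+p!} 1^{p+p!} ∉ L.
This is a contradiction; hence L is not regular.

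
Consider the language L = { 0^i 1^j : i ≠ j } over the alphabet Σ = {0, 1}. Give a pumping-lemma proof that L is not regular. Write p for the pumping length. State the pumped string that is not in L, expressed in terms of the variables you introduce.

0^{p+p!} 1^{p+p!}

Toward a contradiction, assume L is regular with pumping length p.
Choose w = 0^p 1^{p+p!}. Since p ≠ p+p!, w ∈ L; and |w| ≥ p.
By the pumping lemma, w = xyz with |xy| ≤ p and y is nonempty.
The first p characters of w are 0's, so xy (and hence y) consists only of 0's. Write y = 0^k, 1 ≤ k ≤ p.
Since 1 ≤ k ≤ p, k divides p!; set t = 1 + p!/k. Then xy^t z has p + (p!/k)·k = p + p! copies of 0. Now the 0-count equals the 1-count, so i ≠ j fails. So xy^t z = 0^{p+p!} 1^{p+p!} ∉ L.
Contradiction. Therefore L is not regular.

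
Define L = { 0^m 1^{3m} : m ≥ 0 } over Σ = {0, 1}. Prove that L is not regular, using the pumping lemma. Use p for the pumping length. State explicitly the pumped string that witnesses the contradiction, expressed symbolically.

Toward a contradiction, assume L is regular with pumping length p.
Let w = 0^p 1^{3p} ∈ L; note |w| = 4p ≥ p.
The pumping lemma gives a decomposition w = xyz where |xy| ≤ p and y is nonempty.
The first p characters of w are 0's, so xy (and hence y) consists only of 0's. Write y = 0^k, 1 ≤ k ≤ p.
Pump with i = 2: xy^2z = 0^{p+k} 1^{3p}. For this to lie in L we would need 3p = 3(p+k), which forces k = 0. But k ≥ 1, so xy^2z ∉ L.
This is a contradiction; hence L is not regular.

0^{p+k} 1^{3p}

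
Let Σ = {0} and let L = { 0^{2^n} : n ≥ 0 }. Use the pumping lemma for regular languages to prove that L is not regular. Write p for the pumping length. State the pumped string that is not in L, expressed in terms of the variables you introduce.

Assume L is regular. Let p be the pumping length given by the pumping lemma.
Take w = 0^{2^p} ∈ L with |w| = 2^p ≥ p.
The pumping lemma gives a decomposition w = xyz where |xy| ≤ p and |y| > 0.
Then y = 0^k for some k with 1 ≤ k ≤ p.
Pump with i = 2: xy^2z = 0^{2^p+k}. Since 1 ≤ k ≤ p < 2^p, we have 2^p < 2^p+k < 2^{p+1}, so 2^p+k is not a power of 2. So xy^2z ∉ L.
This is a contradiction; hence L is not regular.

0^{2^p+k}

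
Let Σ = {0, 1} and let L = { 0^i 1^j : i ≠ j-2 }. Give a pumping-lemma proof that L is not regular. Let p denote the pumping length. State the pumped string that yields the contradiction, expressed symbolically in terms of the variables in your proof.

0^{p+p!} 1^{p+p!+2}

Suppose for contradiction that L is regular, and let p be the pumping length.
Choose w = 0^p 1^{p+p!+2}. Since p ≠ (p+p!+2)-2 = p+p!, w ∈ L; and |w| ≥ p.
Write w = xyz as guaranteed by the lemma, with |xy| ≤ p and |y| > 0.
Because |xy| ≤ p and w begins with p copies of 0, we have y = 0^k with 1 ≤ k ≤ p.
Since 1 ≤ k ≤ p, k divides p!; set t = 1 + p!/k. Then xy^t z has p + (p!/k)·k = p + p! copies of 0. Now the 0-count is p+p! and (1-count)-2 = (p+p!+2)-2 = p+p!, so i ≠ j-2 fails. So xy^t z = 0^{p+p!} 1^{p+p!+2} ∉ L.
Contradiction. Therefore L is not regular.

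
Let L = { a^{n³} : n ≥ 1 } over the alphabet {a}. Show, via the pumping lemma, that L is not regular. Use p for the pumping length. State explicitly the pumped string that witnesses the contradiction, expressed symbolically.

a^{p³+k}

Assume L is regular. Let p be the pumping length given by the pumping lemma.
Take w = a^{p³} ∈ L with |w| = p³ ≥ p.
The pumping lemma gives a decomposition w = xyz where |xy| ≤ p and y is nonempty.
Then y = a^k for some k with 1 ≤ k ≤ p.
Pump with i = 2: xy^2z = a^{p³+k}. Since 1 ≤ k ≤ p, p³ < p³+k ≤ p³+p < p³+3p²+3p+1 = (p+1)³, so p³+k is not a perfect cube. So xy^2z ∉ L.
This is a contradiction; hence L is not regular.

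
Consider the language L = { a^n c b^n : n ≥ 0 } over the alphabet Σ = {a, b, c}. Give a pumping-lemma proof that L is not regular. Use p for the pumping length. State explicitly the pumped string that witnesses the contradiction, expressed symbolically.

Toward a contradiction, assume L is regular with pumping length p.
Take w = a^p c b^p ∈ L with |w| = 2p+1 ≥ p.
The pumping lemma gives a decomposition w = xyz where |xy| ≤ p and y is nonempty.
Because |xy| ≤ p and w begins with p copies of a, we have y = a^k with 1 ≤ k ≤ p.
Pump with i = 2: xy^2z = a^{p+k} c b^p, which would require p+k = p. But k ≥ 1, so xy^2z ∉ L.
This is a contradiction; hence L is not regular.

a^{p+k} c b^p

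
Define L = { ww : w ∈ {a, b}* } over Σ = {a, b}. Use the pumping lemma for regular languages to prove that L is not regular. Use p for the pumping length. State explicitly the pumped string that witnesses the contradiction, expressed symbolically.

a^{p+k} b^p a^p b^p

Suppose for contradiction that L is regular, and let p be the pumping length.
Take w = a^p b^p a^p b^p = uu where u = a^pb^p; then w ∈ L and |w| = 4p ≥ p.
By the pumping lemma, w = xyz with |xy| ≤ p and |y| ≥ 1.
The first p characters of w are a's, so xy (and hence y) consists only of a's. Write y = a^k, 1 ≤ k ≤ p.
Pump with i = 2: xy^2z = a^{p+k} b^p a^p b^p, of length 4p+k. Suppose this equals vv. The string starts with a and ends with b, so v does too; thus the boundary between the two copies of v is a b→a transition. There is exactly one such transition, at position 2p+k, so |v| = 2p+k and |vv| = 4p+2k ≠ 4p+k since k ≥ 1. So xy^2z ∉ L.
This is a contradiction; hence L is not regular.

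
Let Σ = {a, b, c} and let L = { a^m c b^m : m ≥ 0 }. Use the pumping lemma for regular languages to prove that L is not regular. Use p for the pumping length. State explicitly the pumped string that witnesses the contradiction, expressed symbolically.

Toward a contradiction, assume L is regular with pumping length p.
Take w = a^p c b^p ∈ L with |w| = 2p+1 ≥ p.
By the pumping lemma, w = xyz with |xy| ≤ p and |y| ≥ 1.
The first p characters of w are a's, so xy (and hence y) consists only of a's. Write y = a^k, 1 ≤ k ≤ p.
Pump with i = 2: xy^2z = a^{p+k} c b^p, which would require p+k = p. But k ≥ 1, so xy^2z ∉ L.
This is a contradiction; hence L is not regular.

a^{p+k} c b^p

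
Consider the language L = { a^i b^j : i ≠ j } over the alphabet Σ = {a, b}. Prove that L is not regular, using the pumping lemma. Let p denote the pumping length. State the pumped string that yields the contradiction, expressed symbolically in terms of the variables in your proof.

a^{p+p!} b^{p+p!}

Suppose for contradiction that L is regular, and let p be the pumping length.
Choose w = a^p b^{p+p!}. Since p ≠ p+p!, w ∈ L; and |w| ≥ p.
By the pumping lemma, w = xyz with |xy| ≤ p and |y| ≥ 1.
Because |xy| ≤ p and w begins with p copies of a, we have y = a^k with 1 ≤ k ≤ p.
Since 1 ≤ k ≤ p, k divides p!; set t = 1 + p!/k. Then xy^t z has p + (p!/k)·k = p + p! copies of a. Now the a-count equals the b-count, so i ≠ j fails. So xy^t z = a^{p+p!} b^{p+p!} ∉ L.
This is a contradiction; hence L is not regular.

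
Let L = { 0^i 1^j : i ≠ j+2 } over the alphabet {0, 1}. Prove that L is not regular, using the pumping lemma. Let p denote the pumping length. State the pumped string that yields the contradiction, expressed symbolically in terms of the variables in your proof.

0^{p+p!} 1^{p+p!-2}

Assume L is regular; let p be its pumping constant.
Choose w = 0^p 1^{p+p!-2}. Since p ≠ (p+p!-2)+2 = p+p!, w ∈ L; and |w| ≥ p.
The pumping lemma gives a decomposition w = xyz where |xy| ≤ p and |y| > 0.
The first p characters of w are 0's, so xy (and hence y) consists only of 0's. Write y = 0^k, 1 ≤ k ≤ p.
Since 1 ≤ k ≤ p, k divides p!; set t = 1 + p!/k. Then xy^t z has p + (p!/k)·k = p + p! copies of 0. Now the 0-count is p+p! and (1-count)+2 = (p+p!-2)+2 = p+p!, so i ≠ j+2 fails. So xy^t z = 0^{p+p!} 1^{p+p!-2} ∉ L.
This is a contradiction; hence L is not regular.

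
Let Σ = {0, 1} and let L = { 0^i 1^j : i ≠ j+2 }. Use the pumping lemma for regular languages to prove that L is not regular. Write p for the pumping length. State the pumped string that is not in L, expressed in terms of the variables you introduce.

Assume L is regular; let p be its pumping constant.
Choose w = 0^p 1^{p+p!-2}. Since p ≠ (p+p!-2)+2 = p+p!, w ∈ L; and |w| ≥ p.
Write w = xyz as guaranteed by the lemma, with |xy| ≤ p and |y| > 0.
Because |xy| ≤ p and w begins with p copies of 0, we have y = 0^k with 1 ≤ k ≤ p.
Since 1 ≤ k ≤ p, k divides p!; set t = 1 + p!/k. Then xy^t z has p + (p!/k)·k = p + p! copies of 0. Now the 0-count is p+p! and (1-count)+2 = (p+p!-2)+2 = p+p!, so i ≠ j+2 fails. So xy^t z = 0^{p+p!} 1^{p+p!-2} ∉ L.
Contradiction. Therefore L is not regular.

0^{p+p!} 1^{p+p!-2}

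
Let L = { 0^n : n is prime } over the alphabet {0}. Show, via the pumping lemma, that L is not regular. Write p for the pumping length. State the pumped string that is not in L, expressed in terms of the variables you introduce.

0^{q(1+k)}

Assume L is regular; let p be its pumping constant.
Let q be a prime with q ≥ p+2 (infinitely many primes exist), and take w = 0^q ∈ L with |w| = q ≥ p.
The pumping lemma gives a decomposition w = xyz where |xy| ≤ p and y is nonempty.
Then y = 0^k for some k with 1 ≤ k ≤ p.
Since 1 ≤ k ≤ p, |xz| = q-k. Pump with i = q+1: |xy^{q+1}z| = (q-k)+(q+1)k = q+qk = q(1+k), which is composite (both factors ≥ 2). So xy^{q+1}z = 0^{q(1+k)} ∉ L.
This contradicts the pumping lemma, so L is not regular.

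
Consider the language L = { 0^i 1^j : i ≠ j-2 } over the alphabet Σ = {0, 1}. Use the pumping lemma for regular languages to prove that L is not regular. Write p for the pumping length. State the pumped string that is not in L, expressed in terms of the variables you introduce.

0^{p+p!} 1^{p+p!+2}

Toward a contradiction, assume L is regular with pumping length p.
Choose w = 0^p 1^{p+p!+2}. Since p ≠ (p+p!+2)-2 = p+p!, w ∈ L; and |w| ≥ p.
The pumping lemma gives a decomposition w = xyz where |xy| ≤ p and |y| ≥ 1.
Because |xy| ≤ p and w begins with p copies of 0, we have y = 0^k with 1 ≤ k ≤ p.
Since 1 ≤ k ≤ p, k divides p!; set t = 1 + p!/k. Then xy^t z has p + (p!/k)·k = p + p! copies of 0. Now the 0-count is p+p! and (1-count)-2 = (p+p!+2)-2 = p+p!, so i ≠ j-2 fails. So xy^t z = 0^{p+p!} 1^{p+p!+2} ∉ L.
This contradicts the pumping lemma, so L is not regular.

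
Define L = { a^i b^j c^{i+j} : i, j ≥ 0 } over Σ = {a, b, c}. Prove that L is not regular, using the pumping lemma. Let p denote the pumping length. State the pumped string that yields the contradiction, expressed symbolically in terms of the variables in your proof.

a^{p+k} b^p c^{2p}

Toward a contradiction, assume L is regular with pumping length p.
Take w = a^p b^p c^{2p} ∈ L (with i=j=p, i+j=2p), |w| = 4p ≥ p.
The pumping lemma gives a decomposition w = xyz where |xy| ≤ p and |y| ≥ 1.
The first p characters of w are a's, so xy (and hence y) consists only of a's. Write y = a^k, 1 ≤ k ≤ p.
Consider xy^2z = a^{p+k} b^p c^{2p}. Now the a- and b-counts sum to 2p+k, but the c-count is 2p ≠ 2p+k. So xy^2z ∉ L.
This contradicts the pumping lemma, so L is not regular.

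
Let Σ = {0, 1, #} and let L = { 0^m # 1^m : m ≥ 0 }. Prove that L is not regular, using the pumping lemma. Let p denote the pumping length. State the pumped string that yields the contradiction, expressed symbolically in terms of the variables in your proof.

0^{p+k} # 1^p

Assume L is regular. Let p be the pumping length given by the pumping lemma.
Take w = 0^p # 1^p ∈ L with |w| = 2p+1 ≥ p.
Write w = xyz as guaranteed by the lemma, with |xy| ≤ p and y is nonempty.
Since the first p symbols of w are all 0's and |xy| ≤ p, y lies entirely in the leading 0-block: y = 0^k for some k with 1 ≤ k ≤ p.
Pump with i = 2: xy^2z = 0^{p+k} # 1^p, which would require p+k = p. But k ≥ 1, so xy^2z ∉ L.
This contradicts the pumping lemma, so L is not regular.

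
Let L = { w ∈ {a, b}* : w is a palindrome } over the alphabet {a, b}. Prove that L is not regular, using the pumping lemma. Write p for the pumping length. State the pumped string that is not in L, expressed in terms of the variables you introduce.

Assume L is regular; let p be its pumping constant.
Take w = a^p b a^p, a palindrome of length 2p+1 ≥ p.
The pumping lemma gives a decomposition w = xyz where |xy| ≤ p and y is nonempty.
Because |xy| ≤ p and w begins with p copies of a, we have y = a^k with 1 ≤ k ≤ p.
Pump with i = 2: xy^2z = a^{p+k} b a^p. Its reverse is a^p b a^{p+k}, which differs from xy^2z since k ≥ 1. So xy^2z is not a palindrome and xy^2z ∉ L.
This is a contradiction; hence L is not regular.

a^{p+k} b a^p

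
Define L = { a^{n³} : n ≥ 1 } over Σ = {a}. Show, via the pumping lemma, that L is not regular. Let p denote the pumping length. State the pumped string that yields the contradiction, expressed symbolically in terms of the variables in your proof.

a^{p³+k}

Assume L is regular. Let p be the pumping length given by the pumping lemma.
Take w = a^{p³} ∈ L with |w| = p³ ≥ p.
Write w = xyz as guaranteed by the lemma, with |xy| ≤ p and |y| > 0.
Then y = a^k for some k with 1 ≤ k ≤ p.
Pump with i = 2: xy^2z = a^{p³+k}. Since 1 ≤ k ≤ p, p³ < p³+k ≤ p³+p < p³+3p²+3p+1 = (p+1)³, so p³+k is not a perfect cube. So xy^2z ∉ L.
Contradiction. Therefore L is not regular.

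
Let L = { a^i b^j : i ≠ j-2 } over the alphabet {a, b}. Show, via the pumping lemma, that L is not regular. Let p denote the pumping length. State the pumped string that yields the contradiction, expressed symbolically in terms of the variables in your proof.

a^{p+p!} b^{p+p!+2}

Suppose for contradiction that L is regular, and let p be the pumping length.
Choose w = a^p b^{p+p!+2}. Since p ≠ (p+p!+2)-2 = p+p!, w ∈ L; and |w| ≥ p.
Write w = xyz as guaranteed by the lemma, with |xy| ≤ p and |y| ≥ 1.
Since the first p symbols of w are all a's and |xy| ≤ p, y lies entirely in the leading a-block: y = a^k for some k with 1 ≤ k ≤ p.
Since 1 ≤ k ≤ p, k divides p!; set t = 1 + p!/k. Then xy^t z has p + (p!/k)·k = p + p! copies of a. Now the a-count is p+p! and (b-count)-2 = (p+p!+2)-2 = p+p!, so i ≠ j-2 fails. So xy^t z = a^{p+p!} b^{p+p!+2} ∉ L.
This is a contradiction; hence L is not regular.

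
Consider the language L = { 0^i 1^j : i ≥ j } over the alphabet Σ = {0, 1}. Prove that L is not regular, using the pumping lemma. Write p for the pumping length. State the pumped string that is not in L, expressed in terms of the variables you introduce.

Assume L is regular. Let p be the pumping length given by the pumping lemma.
Choose w = 0^p 1^p ∈ L, with |w| = 2p ≥ p.
The pumping lemma gives a decomposition w = xyz where |xy| ≤ p and |y| ≥ 1.
Because |xy| ≤ p and w begins with p copies of 0, we have y = 0^k with 1 ≤ k ≤ p.
Consider xy^0z = xz = 0^{p-k} 1^p. Since k ≥ 1, the 0-count p-k is less than p, so i ≥ j fails; thus xz ∉ L.
This is a contradiction; hence L is not regular.

0^{p-k} 1^p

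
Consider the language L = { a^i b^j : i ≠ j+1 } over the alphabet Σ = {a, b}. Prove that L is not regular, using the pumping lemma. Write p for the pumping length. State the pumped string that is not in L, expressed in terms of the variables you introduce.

Suppose for contradiction that L is regular, and let p be the pumping length.
Choose w = a^p b^{p+p!-1}. Since p ≠ (p+p!-1)+1 = p+p!, w ∈ L; and |w| ≥ p.
Write w = xyz as guaranteed by the lemma, with |xy| ≤ p and y is nonempty.
Since the first p symbols of w are all a's and |xy| ≤ p, y lies entirely in the leading a-block: y = a^k for some k with 1 ≤ k ≤ p.
Since 1 ≤ k ≤ p, k divides p!; set t = 1 + p!/k. Then xy^t z has p + (p!/k)·k = p + p! copies of a. Now the a-count is p+p! and (b-count)+1 = (p+p!-1)+1 = p+p!, so i ≠ j+1 fails. So xy^t z = a^{p+p!} b^{p+p!-1} ∉ L.
This contradicts the pumping lemma, so L is not regular.

a^{p+p!} b^{p+p!-1}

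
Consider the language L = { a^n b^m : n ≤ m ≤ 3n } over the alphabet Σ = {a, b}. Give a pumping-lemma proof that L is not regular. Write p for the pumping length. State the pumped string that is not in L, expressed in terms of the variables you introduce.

a^{p+k} b^p

Assume L is regular. Let p be the pumping length given by the pumping lemma.
Take w = a^p b^p ∈ L (since p ≤ p ≤ 3p), with |w| = 2p ≥ p.
Write w = xyz as guaranteed by the lemma, with |xy| ≤ p and y is nonempty.
Since the first p symbols of w are all a's and |xy| ≤ p, y lies entirely in the leading a-block: y = a^k for some k with 1 ≤ k ≤ p.
Pump with i = 2: xy^2z = a^{p+k} b^p. Now n = p+k > p = m, so the condition n ≤ m fails. Thus xy^2z ∉ L.
This contradicts the pumping lemma, so L is not regular.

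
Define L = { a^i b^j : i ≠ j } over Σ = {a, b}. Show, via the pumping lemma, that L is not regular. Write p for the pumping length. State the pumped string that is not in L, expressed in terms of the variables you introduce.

a^{p+p!} b^{p+p!}

Toward a contradiction, assume L is regular with pumping length p.
Choose w = a^p b^{p+p!}. Since p ≠ p+p!, w ∈ L; and |w| ≥ p.
By the pumping lemma, w = xyz with |xy| ≤ p and |y| ≥ 1.
Since the first p symbols of w are all a's and |xy| ≤ p, y lies entirely in the leading a-block: y = a^k for some k with 1 ≤ k ≤ p.
Since 1 ≤ k ≤ p, k divides p!; set t = 1 + p!/k. Then xy^t z has p + (p!/k)·k = p + p! copies of a. Now the a-count equals the b-count, so i ≠ j fails. So xy^t z = a^{p+p!} b^{p+p!} ∉ L.
Contradiction. Therefore L is not regular.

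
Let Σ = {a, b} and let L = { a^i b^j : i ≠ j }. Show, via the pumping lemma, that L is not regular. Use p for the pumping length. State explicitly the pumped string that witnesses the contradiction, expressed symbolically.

a^{p+p!} b^{p+p!}

Assume L is regular; let p be its pumping constant.
Choose w = a^p b^{p+p!}. Since p ≠ p+p!, w ∈ L; and |w| ≥ p.
The pumping lemma gives a decomposition w = xyz where |xy| ≤ p and |y| > 0.
Because |xy| ≤ p and w begins with p copies of a, we have y = a^k with 1 ≤ k ≤ p.
Since 1 ≤ k ≤ p, k divides p!; set t = 1 + p!/k. Then xy^t z has p + (p!/k)·k = p + p! copies of a. Now the a-count equals the b-count, so i ≠ j fails. So xy^t z = a^{p+p!} b^{p+p!} ∉ L.
This contradicts the pumping lemma, so L is not regular.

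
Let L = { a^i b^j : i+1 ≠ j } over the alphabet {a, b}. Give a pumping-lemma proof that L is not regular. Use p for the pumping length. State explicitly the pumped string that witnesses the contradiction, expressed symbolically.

Suppose for contradiction that L is regular, and let p be the pumping length.
Choose w = a^p b^{p+p!+1}. Since p ≠ (p+p!+1)-1 = p+p!, w ∈ L; and |w| ≥ p.
Write w = xyz as guaranteed by the lemma, with |xy| ≤ p and |y| ≥ 1.
Since the first p symbols of w are all a's and |xy| ≤ p, y lies entirely in the leading a-block: y = a^k for some k with 1 ≤ k ≤ p.
Since 1 ≤ k ≤ p, k divides p!; set t = 1 + p!/k. Then xy^t z has p + (p!/k)·k = p + p! copies of a. Now the a-count is p+p! and (b-count)-1 = (p+p!+1)-1 = p+p!, so i+1 ≠ j fails. So xy^t z = a^{p+p!} b^{p+p!+1} ∉ L.
Contradiction. Therefore L is not regular.

a^{p+p!} b^{p+p!+1}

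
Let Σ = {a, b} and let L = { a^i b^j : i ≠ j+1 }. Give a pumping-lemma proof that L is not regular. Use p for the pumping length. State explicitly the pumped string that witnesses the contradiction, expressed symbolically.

Assume L is regular; let p be its pumping constant.
Choose w = a^p b^{p+p!-1}. Since p ≠ (p+p!-1)+1 = p+p!, w ∈ L; and |w| ≥ p.
Write w = xyz as guaranteed by the lemma, with |xy| ≤ p and |y| ≥ 1.
Because |xy| ≤ p and w begins with p copies of a, we have y = a^k with 1 ≤ k ≤ p.
Since 1 ≤ k ≤ p, k divides p!; set t = 1 + p!/k. Then xy^t z has p + (p!/k)·k = p + p! copies of a. Now the a-count is p+p! and (b-count)+1 = (p+p!-1)+1 = p+p!, so i ≠ j+1 fails. So xy^t z = a^{p+p!} b^{p+p!-1} ∉ L.
This is a contradiction; hence L is not regular.

a^{p+p!} b^{p+p!-1}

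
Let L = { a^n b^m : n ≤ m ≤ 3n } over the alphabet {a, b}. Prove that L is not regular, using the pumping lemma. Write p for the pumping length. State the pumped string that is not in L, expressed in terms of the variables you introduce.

a^{p+k} b^p

Toward a contradiction, assume L is regular with pumping length p.
Take w = a^p b^p ∈ L (since p ≤ p ≤ 3p), with |w| = 2p ≥ p.
Write w = xyz as guaranteed by the lemma, with |xy| ≤ p and |y| ≥ 1.
The first p characters of w are a's, so xy (and hence y) consists only of a's. Write y = a^k, 1 ≤ k ≤ p.
Pump with i = 2: xy^2z = a^{p+k} b^p. Now n = p+k > p = m, so the condition n ≤ m fails. Thus xy^2z ∉ L.
Contradiction. Therefore L is not regular.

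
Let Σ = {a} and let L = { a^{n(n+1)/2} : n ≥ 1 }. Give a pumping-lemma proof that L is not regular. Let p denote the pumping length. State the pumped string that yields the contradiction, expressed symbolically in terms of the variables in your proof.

a^{p(p+1)/2+k}

Suppose for contradiction that L is regular, and let p be the pumping length.
Take w = a^{p(p+1)/2} ∈ L with |w| = p(p+1)/2 ≥ p.
By the pumping lemma, w = xyz with |xy| ≤ p and |y| ≥ 1.
Then y = a^k for some k with 1 ≤ k ≤ p.
Pump with i = 2: xy^2z = a^{p(p+1)/2+k}. Since 1 ≤ k ≤ p, p(p+1)/2 < p(p+1)/2+k ≤ p(p+1)/2+p < (p+1)(p+2)/2, so p(p+1)/2+k is strictly between consecutive triangular numbers. So xy^2z ∉ L.
Contradiction. Therefore L is not regular.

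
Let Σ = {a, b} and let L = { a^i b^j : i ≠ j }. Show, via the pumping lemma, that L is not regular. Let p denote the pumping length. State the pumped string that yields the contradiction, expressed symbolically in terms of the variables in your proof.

a^{p+p!} b^{p+p!}

Assume L is regular; let p be its pumping constant.
Choose w = a^p b^{p+p!}. Since p ≠ p+p!, w ∈ L; and |w| ≥ p.
Write w = xyz as guaranteed by the lemma, with |xy| ≤ p and y is nonempty.
Because |xy| ≤ p and w begins with p copies of a, we have y = a^k with 1 ≤ k ≤ p.
Since 1 ≤ k ≤ p, k divides p!; set t = 1 + p!/k. Then xy^t z has p + (p!/k)·k = p + p! copies of a. Now the a-count equals the b-count, so i ≠ j fails. So xy^t z = a^{p+p!} b^{p+p!} ∉ L.
Contradiction. Therefore L is not regular.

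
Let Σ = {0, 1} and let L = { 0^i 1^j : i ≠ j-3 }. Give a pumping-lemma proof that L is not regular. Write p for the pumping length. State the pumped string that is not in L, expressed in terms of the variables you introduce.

Suppose for contradiction that L is regular, and let p be the pumping length.
Choose w = 0^p 1^{p+p!+3}. Since p ≠ (p+p!+3)-3 = p+p!, w ∈ L; and |w| ≥ p.
The pumping lemma gives a decomposition w = xyz where |xy| ≤ p and y is nonempty.
The first p characters of w are 0's, so xy (and hence y) consists only of 0's. Write y = 0^k, 1 ≤ k ≤ p.
Since 1 ≤ k ≤ p, k divides p!; set t = 1 + p!/k. Then xy^t z has p + (p!/k)·k = p + p! copies of 0. Now the 0-count is p+p! and (1-count)-3 = (p+p!+3)-3 = p+p!, so i ≠ j-3 fails. So xy^t z = 0^{p+p!} 1^{p+p!+3} ∉ L.
This contradicts the pumping lemma, so L is not regular.

0^{p+p!} 1^{p+p!+3}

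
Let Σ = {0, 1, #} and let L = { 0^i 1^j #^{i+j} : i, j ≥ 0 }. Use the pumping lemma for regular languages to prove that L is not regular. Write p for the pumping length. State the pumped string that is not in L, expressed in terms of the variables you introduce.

0^{p+k} 1^p #^{2p}

Toward a contradiction, assume L is regular with pumping length p.
Take w = 0^p 1^p #^{2p} ∈ L (with i=j=p, i+j=2p), |w| = 4p ≥ p.
Write w = xyz as guaranteed by the lemma, with |xy| ≤ p and y is nonempty.
Since the first p symbols of w are all 0's and |xy| ≤ p, y lies entirely in the leading 0-block: y = 0^k for some k with 1 ≤ k ≤ p.
Consider xy^2z = 0^{p+k} 1^p #^{2p}. Now the 0- and 1-counts sum to 2p+k, but the #-count is 2p ≠ 2p+k. So xy^2z ∉ L.
This is a contradiction; hence L is not regular.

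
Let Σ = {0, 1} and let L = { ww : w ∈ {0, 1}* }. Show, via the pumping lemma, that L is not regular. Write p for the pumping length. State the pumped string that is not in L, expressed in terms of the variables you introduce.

0^{p+k} 1^p 0^p 1^p

Assume L is regular. Let p be the pumping length given by the pumping lemma.
Take w = 0^p 1^p 0^p 1^p = uu where u = 0^p1^p; then w ∈ L and |w| = 4p ≥ p.
The pumping lemma gives a decomposition w = xyz where |xy| ≤ p and y is nonempty.
Because |xy| ≤ p and w begins with p copies of 0, we have y = 0^k with 1 ≤ k ≤ p.
Pump with i = 2: xy^2z = 0^{p+k} 1^p 0^p 1^p, of length 4p+k. Suppose this equals vv. The string starts with 0 and ends with 1, so v does too; thus the boundary between the two copies of v is a 1→0 transition. There is exactly one such transition, at position 2p+k, so |v| = 2p+k and |vv| = 4p+2k ≠ 4p+k since k ≥ 1. So xy^2z ∉ L.
Contradiction. Therefore L is not regular.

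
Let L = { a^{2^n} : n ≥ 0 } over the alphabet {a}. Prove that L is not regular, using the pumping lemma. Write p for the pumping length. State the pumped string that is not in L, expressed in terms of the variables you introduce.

a^{2^p+k}

Toward a contradiction, assume L is regular with pumping length p.
Take w = a^{2^p} ∈ L with |w| = 2^p ≥ p.
The pumping lemma gives a decomposition w = xyz where |xy| ≤ p and y is nonempty.
Then y = a^k for some k with 1 ≤ k ≤ p.
Pump with i = 2: xy^2z = a^{2^p+k}. Since 1 ≤ k ≤ p < 2^p, we have 2^p < 2^p+k < 2^{p+1}, so 2^p+k is not a power of 2. So xy^2z ∉ L.
This contradicts the pumping lemma, so L is not regular.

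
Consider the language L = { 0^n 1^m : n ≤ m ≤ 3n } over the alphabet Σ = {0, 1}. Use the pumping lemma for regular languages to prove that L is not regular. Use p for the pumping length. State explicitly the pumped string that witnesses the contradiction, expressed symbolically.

0^{p+k} 1^p

Suppose for contradiction that L is regular, and let p be the pumping length.
Take w = 0^p 1^p ∈ L (since p ≤ p ≤ 3p), with |w| = 2p ≥ p.
By the pumping lemma, w = xyz with |xy| ≤ p and |y| ≥ 1.
The first p characters of w are 0's, so xy (and hence y) consists only of 0's. Write y = 0^k, 1 ≤ k ≤ p.
Pump with i = 2: xy^2z = 0^{p+k} 1^p. Now n = p+k > p = m, so the condition n ≤ m fails. Thus xy^2z ∉ L.
Contradiction. Therefore L is not regular.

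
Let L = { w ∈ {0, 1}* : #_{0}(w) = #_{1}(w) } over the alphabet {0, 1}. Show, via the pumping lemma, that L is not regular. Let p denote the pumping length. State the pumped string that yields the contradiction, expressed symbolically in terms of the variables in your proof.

0^{p+k} 1^p

Assume L is regular; let p be its pumping constant.
Choose w = 0^p 1^p ∈ L with |w| = 2p ≥ p.
By the pumping lemma, w = xyz with |xy| ≤ p and y is nonempty.
The first p characters of w are 0's, so xy (and hence y) consists only of 0's. Write y = 0^k, 1 ≤ k ≤ p.
Pump with i = 2: xy^2z = 0^{p+k} 1^p has p+k occurrences of 0 but only p of 1. Since k ≥ 1 the counts differ, so xy^2z ∉ L.
This contradicts the pumping lemma, so L is not regular.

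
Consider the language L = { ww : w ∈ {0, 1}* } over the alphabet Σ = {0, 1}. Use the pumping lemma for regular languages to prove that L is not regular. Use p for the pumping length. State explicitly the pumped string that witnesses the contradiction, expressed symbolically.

Suppose for contradiction that L is regular, and let p be the pumping length.
Take w = 0^p 1^p 0^p 1^p = uu where u = 0^p1^p; then w ∈ L and |w| = 4p ≥ p.
The pumping lemma gives a decomposition w = xyz where |xy| ≤ p and y is nonempty.
Since the first p symbols of w are all 0's and |xy| ≤ p, y lies entirely in the leading 0-block: y = 0^k for some k with 1 ≤ k ≤ p.
Pump with i = 2: xy^2z = 0^{p+k} 1^p 0^p 1^p, of length 4p+k. Suppose this equals vv. The string starts with 0 and ends with 1, so v does too; thus the boundary between the two copies of v is a 1→0 transition. There is exactly one such transition, at position 2p+k, so |v| = 2p+k and |vv| = 4p+2k ≠ 4p+k since k ≥ 1. So xy^2z ∉ L.
This contradicts the pumping lemma, so L is not regular.

0^{p+k} 1^p 0^p 1^p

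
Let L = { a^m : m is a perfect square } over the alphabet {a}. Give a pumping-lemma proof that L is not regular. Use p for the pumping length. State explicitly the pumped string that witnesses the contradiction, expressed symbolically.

Assume L is regular; let p be its pumping constant.
Take w = a^{p²} ∈ L with |w| = p² ≥ p.
Write w = xyz as guaranteed by the lemma, with |xy| ≤ p and |y| ≥ 1.
Then y = a^k for some k with 1 ≤ k ≤ p.
Pump with i = 2: xy^2z = a^{p²+k}. Since 1 ≤ k ≤ p, p² < p²+k ≤ p²+p < (p+1)², so p²+k lies strictly between consecutive squares and is not a perfect square. So xy^2z ∉ L.
Contradiction. Therefore L is not regular.

a^{p²+k}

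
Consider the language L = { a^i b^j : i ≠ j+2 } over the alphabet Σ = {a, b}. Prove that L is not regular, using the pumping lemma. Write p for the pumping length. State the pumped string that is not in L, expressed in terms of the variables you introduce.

Suppose for contradiction that L is regular, and let p be the pumping length.
Choose w = a^p b^{p+p!-2}. Since p ≠ (p+p!-2)+2 = p+p!, w ∈ L; and |w| ≥ p.
Write w = xyz as guaranteed by the lemma, with |xy| ≤ p and |y| > 0.
The first p characters of w are a's, so xy (and hence y) consists only of a's. Write y = a^k, 1 ≤ k ≤ p.
Since 1 ≤ k ≤ p, k divides p!; set t = 1 + p!/k. Then xy^t z has p + (p!/k)·k = p + p! copies of a. Now the a-count is p+p! and (b-count)+2 = (p+p!-2)+2 = p+p!, so i ≠ j+2 fails. So xy^t z = a^{p+p!} b^{p+p!-2} ∉ L.
This contradicts the pumping lemma, so L is not regular.

a^{p+p!} b^{p+p!-2}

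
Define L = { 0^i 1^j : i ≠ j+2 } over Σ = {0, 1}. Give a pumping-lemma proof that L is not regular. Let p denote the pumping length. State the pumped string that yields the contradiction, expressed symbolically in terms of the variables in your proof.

Toward a contradiction, assume L is regular with pumping length p.
Choose w = 0^p 1^{p+p!-2}. Since p ≠ (p+p!-2)+2 = p+p!, w ∈ L; and |w| ≥ p.
By the pumping lemma, w = xyz with |xy| ≤ p and |y| > 0.
Because |xy| ≤ p and w begins with p copies of 0, we have y = 0^k with 1 ≤ k ≤ p.
Since 1 ≤ k ≤ p, k divides p!; set t = 1 + p!/k. Then xy^t z has p + (p!/k)·k = p + p! copies of 0. Now the 0-count is p+p! and (1-count)+2 = (p+p!-2)+2 = p+p!, so i ≠ j+2 fails. So xy^t z = 0^{p+p!} 1^{p+p!-2} ∉ L.
This is a contradiction; hence L is not regular.

0^{p+p!} 1^{p+p!-2}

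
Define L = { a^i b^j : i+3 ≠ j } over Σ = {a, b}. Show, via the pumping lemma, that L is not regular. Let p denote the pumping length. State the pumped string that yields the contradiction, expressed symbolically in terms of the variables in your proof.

Assume L is regular; let p be its pumping constant.
Choose w = a^p b^{p+p!+3}. Since p ≠ (p+p!+3)-3 = p+p!, w ∈ L; and |w| ≥ p.
By the pumping lemma, w = xyz with |xy| ≤ p and |y| ≥ 1.
The first p characters of w are a's, so xy (and hence y) consists only of a's. Write y = a^k, 1 ≤ k ≤ p.
Since 1 ≤ k ≤ p, k divides p!; set t = 1 + p!/k. Then xy^t z has p + (p!/k)·k = p + p! copies of a. Now the a-count is p+p! and (b-count)-3 = (p+p!+3)-3 = p+p!, so i+3 ≠ j fails. So xy^t z = a^{p+p!} b^{p+p!+3} ∉ L.
This is a contradiction; hence L is not regular.

a^{p+p!} b^{p+p!+3}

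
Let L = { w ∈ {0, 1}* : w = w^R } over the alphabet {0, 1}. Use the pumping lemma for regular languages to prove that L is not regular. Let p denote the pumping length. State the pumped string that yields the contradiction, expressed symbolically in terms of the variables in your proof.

Assume L is regular. Let p be the pumping length given by the pumping lemma.
Take w = 0^p 1 0^p, a palindrome of length 2p+1 ≥ p.
The pumping lemma gives a decomposition w = xyz where |xy| ≤ p and |y| ≥ 1.
The first p characters of w are 0's, so xy (and hence y) consists only of 0's. Write y = 0^k, 1 ≤ k ≤ p.
Pump with i = 2: xy^2z = 0^{p+k} 1 0^p. Its reverse is 0^p 1 0^{p+k}, which differs from xy^2z since k ≥ 1. So xy^2z is not a palindrome and xy^2z ∉ L.
Contradiction. Therefore L is not regular.

0^{p+k} 1 0^p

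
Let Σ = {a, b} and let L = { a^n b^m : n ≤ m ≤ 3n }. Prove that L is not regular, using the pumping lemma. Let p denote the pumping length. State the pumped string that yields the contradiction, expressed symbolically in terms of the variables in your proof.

Toward a contradiction, assume L is regular with pumping length p.
Take w = a^p b^p ∈ L (since p ≤ p ≤ 3p), with |w| = 2p ≥ p.
Write w = xyz as guaranteed by the lemma, with |xy| ≤ p and y is nonempty.
Since the first p symbols of w are all a's and |xy| ≤ p, y lies entirely in the leading a-block: y = a^k for some k with 1 ≤ k ≤ p.
Pump with i = 2: xy^2z = a^{p+k} b^p. Now n = p+k > p = m, so the condition n ≤ m fails. Thus xy^2z ∉ L.
This contradicts the pumping lemma, so L is not regular.

a^{p+k} b^p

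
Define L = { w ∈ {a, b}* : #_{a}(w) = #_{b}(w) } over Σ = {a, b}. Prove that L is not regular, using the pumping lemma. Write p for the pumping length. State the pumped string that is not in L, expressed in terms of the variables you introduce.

a^{p+k} b^p

Toward a contradiction, assume L is regular with pumping length p.
Choose w = a^p b^p ∈ L with |w| = 2p ≥ p.
By the pumping lemma, w = xyz with |xy| ≤ p and |y| ≥ 1.
Because |xy| ≤ p and w begins with p copies of a, we have y = a^k with 1 ≤ k ≤ p.
Pump with i = 2: xy^2z = a^{p+k} b^p has p+k occurrences of a but only p of b. Since k ≥ 1 the counts differ, so xy^2z ∉ L.
This is a contradiction; hence L is not regular.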